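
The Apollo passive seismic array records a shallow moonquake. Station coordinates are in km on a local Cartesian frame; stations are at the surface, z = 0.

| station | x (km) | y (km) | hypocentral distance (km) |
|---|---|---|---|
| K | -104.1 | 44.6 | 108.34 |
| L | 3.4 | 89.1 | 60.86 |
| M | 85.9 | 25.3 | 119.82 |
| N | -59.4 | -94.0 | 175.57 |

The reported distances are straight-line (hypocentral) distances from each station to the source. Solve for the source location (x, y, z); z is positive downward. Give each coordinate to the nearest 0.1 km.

Each station gives a sphere (x−x_i)² + (y−y_i)² + z² = d_i² (stations at z=0).
Subtracting the K sphere from L and M: z² cancels, leaving linear equations in x and y:
215.0 x + 89.0 y = 3158.02
380.0 x − 38.6 y = -7426.35
Solving: x ≈ -12.798, y ≈ 66.400 km (keep extra digits for the depth step; rounded: -12.8, 66.4).
Then from the K sphere: z² = 108.34² − (x + 104.1)² − (y − 44.6)² with x = -12.798, y = 66.400, so z ≈ 54.095 ≈ 54.1 km.

x ≈ -12.8 km, y ≈ 66.4 km, depth ≈ 54.1 km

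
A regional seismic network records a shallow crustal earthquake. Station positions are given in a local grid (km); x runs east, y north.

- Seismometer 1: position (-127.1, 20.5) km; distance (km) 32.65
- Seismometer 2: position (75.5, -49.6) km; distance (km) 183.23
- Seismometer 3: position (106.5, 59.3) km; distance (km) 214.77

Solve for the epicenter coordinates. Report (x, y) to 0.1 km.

(-100.4, 1.7)

Circle about each station: (x + 127.1)² + (y − 20.5)² = 32.65²; (x − 75.5)² + (y + 49.6)² = 183.23²; (x − 106.5)² + (y − 59.3)² = 214.77².
Subtracting pairs of circle equations eliminates x²+y² and gives linear equations (the radical axes):
405.2 x − 140.2 y = -40921.46
467.2 x + 77.6 y = -46776.05
Solving the 2×2 system: x ≈ -100.4, y ≈ 1.7 km.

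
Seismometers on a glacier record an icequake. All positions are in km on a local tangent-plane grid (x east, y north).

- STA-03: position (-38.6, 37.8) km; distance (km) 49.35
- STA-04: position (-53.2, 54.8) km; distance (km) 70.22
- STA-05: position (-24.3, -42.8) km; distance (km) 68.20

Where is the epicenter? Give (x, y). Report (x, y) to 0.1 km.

(6.6, 18.0)

Circle about each station: (x + 38.6)² + (y − 37.8)² = 49.35²; (x + 53.2)² + (y − 54.8)² = 70.22²; (x + 24.3)² + (y + 42.8)² = 68.20².
Subtracting pairs of circle equations eliminates x²+y² and gives linear equations (the radical axes):
-29.2 x + 34.0 y = 419.05
28.6 x − 161.2 y = -2712.29
Solving the 2×2 system: x ≈ 6.6, y ≈ 18.0 km.
Check against STA-03 (with the unrounded x, y): √((x + 38.6)²+(y − 37.8)²) = 49.35 ≈ 49.35 km. ✓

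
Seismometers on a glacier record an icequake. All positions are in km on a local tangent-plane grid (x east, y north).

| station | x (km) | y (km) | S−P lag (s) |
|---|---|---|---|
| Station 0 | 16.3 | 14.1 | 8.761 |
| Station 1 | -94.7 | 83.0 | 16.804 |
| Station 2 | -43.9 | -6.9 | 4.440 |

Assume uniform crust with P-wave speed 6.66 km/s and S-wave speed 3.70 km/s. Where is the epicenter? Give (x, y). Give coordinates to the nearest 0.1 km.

Distance from S−P lag: d = Δt · v_P v_S / (v_P − v_S) = Δt · (6.66·3.70)/(6.66−3.70) ≈ 8.3250·Δt.
So d_Station 0 = 72.94, d_Station 1 = 139.89, d_Station 2 = 36.96 km.
Circle about each station: (x − 16.3)² + (y − 14.1)² = 72.94²; (x + 94.7)² + (y − 83.0)² = 139.89²; (x + 43.9)² + (y + 6.9)² = 36.96².
Subtracting the Station 0 equation from the Station 1 and Station 2 equations removes the quadratic terms:
-222.0 x + 137.8 y = 1143.62
-120.4 x − 42.0 y = 5464.52
Solving the 2×2 system: x ≈ -30.9, y ≈ -41.5 km.

(-30.9, -41.5)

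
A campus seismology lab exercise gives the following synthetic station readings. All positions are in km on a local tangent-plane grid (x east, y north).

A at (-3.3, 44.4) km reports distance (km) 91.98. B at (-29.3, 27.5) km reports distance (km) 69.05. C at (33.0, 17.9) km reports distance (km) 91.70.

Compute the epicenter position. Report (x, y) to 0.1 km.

-37.2 km east, -41.1 km north

Circle about each station: (x + 3.3)² + (y − 44.4)² = 91.98²; (x + 29.3)² + (y − 27.5)² = 69.05²; (x − 33.0)² + (y − 17.9)² = 91.70².
Subtracting the A equation from the B and C equations removes the quadratic terms:
-52.0 x − 33.8 y = 3324.91
72.6 x − 53.0 y = -521.41
Solving the 2×2 system: x ≈ -37.2, y ≈ -41.1 km.
Check against A (with the unrounded x, y): √((x + 3.3)²+(y − 44.4)²) = 92.00 ≈ 91.98 km. ✓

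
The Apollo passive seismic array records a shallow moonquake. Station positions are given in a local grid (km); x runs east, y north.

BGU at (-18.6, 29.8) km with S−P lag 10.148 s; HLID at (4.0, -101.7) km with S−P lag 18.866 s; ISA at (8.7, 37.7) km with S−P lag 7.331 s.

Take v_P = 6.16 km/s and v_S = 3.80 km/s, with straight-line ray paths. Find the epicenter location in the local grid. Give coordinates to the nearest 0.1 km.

x ≈ 72.6 km, y ≈ 72.4 km

Distance from S−P lag: d = Δt · v_P v_S / (v_P − v_S) = Δt · (6.16·3.80)/(6.16−3.80) ≈ 9.9186·Δt.
So d_BGU = 100.65, d_HLID = 187.13, d_ISA = 72.71 km.
Circle about each station: (x + 18.6)² + (y − 29.8)² = 100.65²; (x − 4.0)² + (y + 101.7)² = 187.13²; (x − 8.7)² + (y − 37.7)² = 72.71².
Subtracting the BGU equation from the HLID and ISA equations removes the quadratic terms:
45.2 x − 263.0 y = -15762.32
54.6 x + 15.8 y = 5106.66
Solving the 2×2 system: x ≈ 72.6, y ≈ 72.4 km.
Check against BGU (with the unrounded x, y): √((x + 18.6)²+(y − 29.8)²) = 100.64 ≈ 100.65 km. ✓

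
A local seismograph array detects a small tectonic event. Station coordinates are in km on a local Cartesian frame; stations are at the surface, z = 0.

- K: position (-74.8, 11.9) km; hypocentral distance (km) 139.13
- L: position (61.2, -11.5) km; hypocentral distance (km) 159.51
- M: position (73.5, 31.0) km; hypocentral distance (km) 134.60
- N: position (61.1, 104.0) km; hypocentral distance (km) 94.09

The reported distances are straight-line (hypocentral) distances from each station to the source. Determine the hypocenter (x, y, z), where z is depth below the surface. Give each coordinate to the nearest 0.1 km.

Each station gives a sphere (x−x_i)² + (y−y_i)² + z² = d_i² (stations at z=0).
Subtracting the K sphere from L and M: z² cancels, leaving linear equations in x and y:
272.0 x − 46.8 y = -7945.24
296.6 x + 38.2 y = 1866.60
Solving: x ≈ -8.906, y ≈ 118.011 km (keep extra digits for the depth step; rounded: -8.9, 118.0).
Then from the K sphere: z² = 139.13² − (x + 74.8)² − (y − 11.9)² with x = -8.906, y = 118.011, so z ≈ 61.283 ≈ 61.3 km.

x ≈ -8.9 km, y ≈ 118.0 km, depth ≈ 61.3 km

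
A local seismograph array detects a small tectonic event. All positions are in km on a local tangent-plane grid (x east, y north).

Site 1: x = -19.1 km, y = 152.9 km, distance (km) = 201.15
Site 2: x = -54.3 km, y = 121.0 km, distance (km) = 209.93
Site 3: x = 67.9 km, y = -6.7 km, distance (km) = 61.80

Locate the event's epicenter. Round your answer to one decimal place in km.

Circle about each station: (x + 19.1)² + (y − 152.9)² = 201.15²; (x + 54.3)² + (y − 121.0)² = 209.93²; (x − 67.9)² + (y + 6.7)² = 61.80².
Subtracting pairs of circle equations eliminates x²+y² and gives linear equations (the radical axes):
-70.4 x − 63.8 y = -9763.01
174.0 x − 319.2 y = 17554.16
Solving the 2×2 system: x ≈ 126.2, y ≈ 13.8 km.
Check against Site 1 (with the unrounded x, y): √((x + 19.1)²+(y − 152.9)²) = 201.14 ≈ 201.15 km. ✓

(126.2, 13.8)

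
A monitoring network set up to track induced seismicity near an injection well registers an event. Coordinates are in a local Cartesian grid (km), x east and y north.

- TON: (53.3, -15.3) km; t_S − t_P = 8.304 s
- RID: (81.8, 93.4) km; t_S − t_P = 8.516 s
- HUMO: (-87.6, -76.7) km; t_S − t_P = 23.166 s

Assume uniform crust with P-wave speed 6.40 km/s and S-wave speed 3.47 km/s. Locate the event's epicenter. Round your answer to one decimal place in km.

(38.2, 45.8)

Distance from S−P lag: d = Δt · v_P v_S / (v_P − v_S) = Δt · (6.40·3.47)/(6.40−3.47) ≈ 7.5795·Δt.
So d_TON = 62.94, d_RID = 64.55, d_HUMO = 175.59 km.
Circle about each station: (x − 53.3)² + (y + 15.3)² = 62.94²; (x − 81.8)² + (y − 93.4)² = 64.55²; (x + 87.6)² + (y + 76.7)² = 175.59².
Subtracting the TON equation from the RID and HUMO equations removes the quadratic terms:
57.0 x + 217.4 y = 12134.56
-281.8 x − 122.8 y = -16388.73
Solving the 2×2 system: x ≈ 38.2, y ≈ 45.8 km.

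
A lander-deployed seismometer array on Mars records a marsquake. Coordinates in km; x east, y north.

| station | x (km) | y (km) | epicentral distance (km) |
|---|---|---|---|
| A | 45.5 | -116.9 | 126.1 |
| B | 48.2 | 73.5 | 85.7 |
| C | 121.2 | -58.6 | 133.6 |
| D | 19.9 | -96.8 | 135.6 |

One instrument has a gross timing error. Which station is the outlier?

D

Solve using three stations at a time. Using A, B, C (subtract circle equations pairwise → linear system) gives (x, y) ≈ (1.8, 1.4).
Distances from that point to each station vs reported:
  A: calculated 126.1 vs reported 126.1 → residual 0.0 km
  B: calculated 85.7 vs reported 85.7 → residual 0.0 km
  C: calculated 133.6 vs reported 133.6 → residual 0.0 km
  D: calculated 99.9 vs reported 135.6 → residual 35.7 km
A, B, C are mutually consistent (residuals ≈ 0); D is off by 35.7 km.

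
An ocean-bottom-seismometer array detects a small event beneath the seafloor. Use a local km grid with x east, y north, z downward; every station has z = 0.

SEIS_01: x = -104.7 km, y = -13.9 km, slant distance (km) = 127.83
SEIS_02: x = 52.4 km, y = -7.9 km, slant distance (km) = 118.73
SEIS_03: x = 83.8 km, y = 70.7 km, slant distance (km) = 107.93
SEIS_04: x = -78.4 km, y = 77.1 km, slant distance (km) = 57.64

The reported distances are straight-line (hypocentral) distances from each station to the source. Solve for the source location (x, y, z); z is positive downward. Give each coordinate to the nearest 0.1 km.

Each station gives a sphere (x−x_i)² + (y−y_i)² + z² = d_i² (stations at z=0).
Subtracting the SEIS_01 sphere from SEIS_02 and SEIS_03: z² cancels, leaving linear equations in x and y:
314.2 x + 12.0 y = -6103.43
377.0 x + 169.2 y = 5557.25
Solving: x ≈ -22.603, y ≈ 83.207 km (keep extra digits for the depth step; rounded: -22.6, 83.2).
Then from the SEIS_01 sphere: z² = 127.83² − (x + 104.7)² − (y + 13.9)² with x = -22.603, y = 83.207, so z ≈ 13.070 ≈ 13.1 km.
Check against SEIS_04 (with the unrounded solution): distance 57.63 ≈ 57.64 km. ✓

x ≈ -22.6 km, y ≈ 83.2 km, depth ≈ 13.1 km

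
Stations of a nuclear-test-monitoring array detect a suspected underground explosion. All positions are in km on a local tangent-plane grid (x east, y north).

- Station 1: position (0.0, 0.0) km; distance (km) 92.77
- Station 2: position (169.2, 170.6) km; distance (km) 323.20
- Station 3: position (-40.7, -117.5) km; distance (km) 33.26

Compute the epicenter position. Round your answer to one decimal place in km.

Circle about each station: x² + y² = 92.77²; (x − 169.2)² + (y − 170.6)² = 323.20²; (x + 40.7)² + (y + 117.5)² = 33.26².
Subtracting the Station 1 equation from the Station 2 and Station 3 equations removes the quadratic terms:
338.4 x + 341.2 y = -38118.97
-81.4 x − 235.0 y = 22962.79
Solving the 2×2 system: x ≈ -21.7, y ≈ -90.2 km.

x ≈ -21.7 km, y ≈ -90.2 km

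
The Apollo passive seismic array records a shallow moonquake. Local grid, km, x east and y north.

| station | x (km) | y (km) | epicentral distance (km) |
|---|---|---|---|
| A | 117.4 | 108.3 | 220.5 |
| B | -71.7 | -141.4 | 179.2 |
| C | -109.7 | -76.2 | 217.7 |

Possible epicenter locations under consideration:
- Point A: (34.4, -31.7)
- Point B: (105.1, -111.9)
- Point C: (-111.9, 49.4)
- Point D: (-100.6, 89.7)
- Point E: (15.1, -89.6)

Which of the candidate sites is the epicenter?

For each candidate, compare |candidate − station| to the reported distance:
Point A: residuals A 57.7, B 26.6, C 66.9 → max 66.9 km
Point B: residuals A 0.0, B 0.0, C 0.0 → max 0.0 km
Point C: residuals A 16.2, B 15.8, C 92.1 → max 92.1 km
Point D: residuals A 1.7, B 53.7, C 51.6 → max 53.7 km
Point E: residuals A 2.3, B 78.1, C 92.2 → max 92.2 km
Only Point B has all residuals ≈ 0.

Point B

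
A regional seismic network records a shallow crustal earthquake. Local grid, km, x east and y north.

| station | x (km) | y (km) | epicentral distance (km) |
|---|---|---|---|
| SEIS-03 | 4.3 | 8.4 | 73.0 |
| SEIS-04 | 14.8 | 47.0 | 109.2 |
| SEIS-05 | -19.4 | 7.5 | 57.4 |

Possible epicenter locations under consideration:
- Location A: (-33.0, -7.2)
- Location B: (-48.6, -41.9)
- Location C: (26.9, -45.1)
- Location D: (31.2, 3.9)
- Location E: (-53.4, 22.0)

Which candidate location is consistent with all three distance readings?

Location B

For each candidate, compare |candidate − station| to the reported distance:
Location A: residuals SEIS-03 32.6, SEIS-04 36.9, SEIS-05 37.4 → max 37.4 km
Location B: residuals SEIS-03 0.0, SEIS-04 0.0, SEIS-05 0.0 → max 0.0 km
Location C: residuals SEIS-03 14.9, SEIS-04 16.3, SEIS-05 12.7 → max 16.3 km
Location D: residuals SEIS-03 45.7, SEIS-04 63.1, SEIS-05 6.7 → max 63.1 km
Location E: residuals SEIS-03 13.7, SEIS-04 36.6, SEIS-05 20.4 → max 36.6 km
Only Location B has all residuals ≈ 0.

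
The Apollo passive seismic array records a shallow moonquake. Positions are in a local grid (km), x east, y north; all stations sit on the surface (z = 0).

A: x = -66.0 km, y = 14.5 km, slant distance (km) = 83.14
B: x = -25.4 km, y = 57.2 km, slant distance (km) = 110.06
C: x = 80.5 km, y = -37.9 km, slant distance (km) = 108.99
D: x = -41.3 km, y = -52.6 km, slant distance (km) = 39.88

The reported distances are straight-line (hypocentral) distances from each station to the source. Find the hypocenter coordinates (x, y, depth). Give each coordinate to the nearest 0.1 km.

Each station gives a sphere (x−x_i)² + (y−y_i)² + z² = d_i² (stations at z=0).
Subtracting the A sphere from B and C: z² cancels, leaving linear equations in x and y:
81.2 x + 85.4 y = -5850.19
293.0 x − 104.8 y = -1616.15
Solving: x ≈ -22.400, y ≈ -47.205 km (keep extra digits for the depth step; rounded: -22.4, -47.2).
Then from the A sphere: z² = 83.14² − (x + 66.0)² − (y − 14.5)² with x = -22.400, y = -47.205, so z ≈ 34.696 ≈ 34.7 km.

(-22.4, -47.2, 34.7)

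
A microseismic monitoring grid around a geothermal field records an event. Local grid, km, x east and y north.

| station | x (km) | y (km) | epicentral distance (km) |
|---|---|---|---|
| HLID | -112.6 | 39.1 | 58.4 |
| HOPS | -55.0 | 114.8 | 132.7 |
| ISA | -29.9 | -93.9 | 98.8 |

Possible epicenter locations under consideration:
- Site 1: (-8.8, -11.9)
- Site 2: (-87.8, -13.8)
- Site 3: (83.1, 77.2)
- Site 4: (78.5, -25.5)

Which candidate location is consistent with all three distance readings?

Site 2

For each candidate, compare |candidate − station| to the reported distance:
Site 1: residuals HLID 57.3, HOPS 2.2, ISA 14.1 → max 57.3 km
Site 2: residuals HLID 0.0, HOPS 0.0, ISA 0.0 → max 0.0 km
Site 3: residuals HLID 141.0, HOPS 10.4, ISA 106.2 → max 141.0 km
Site 4: residuals HLID 143.3, HOPS 61.0, ISA 29.4 → max 143.3 km
Only Site 2 has all residuals ≈ 0.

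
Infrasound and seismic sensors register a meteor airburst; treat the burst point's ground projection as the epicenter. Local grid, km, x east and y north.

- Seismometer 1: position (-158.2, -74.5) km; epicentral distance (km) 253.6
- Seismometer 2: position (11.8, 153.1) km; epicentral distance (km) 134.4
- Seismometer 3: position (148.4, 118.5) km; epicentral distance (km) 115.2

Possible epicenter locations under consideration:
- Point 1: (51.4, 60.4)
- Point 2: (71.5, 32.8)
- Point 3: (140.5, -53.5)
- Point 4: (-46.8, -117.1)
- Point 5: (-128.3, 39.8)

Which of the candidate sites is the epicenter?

Point 2

For each candidate, compare |candidate − station| to the reported distance:
Point 1: residuals Seismometer 1 4.3, Seismometer 2 33.6, Seismometer 3 2.1 → max 33.6 km
Point 2: residuals Seismometer 1 0.1, Seismometer 2 0.1, Seismometer 3 0.1 → max 0.1 km
Point 3: residuals Seismometer 1 45.8, Seismometer 2 109.0, Seismometer 3 57.0 → max 109.0 km
Point 4: residuals Seismometer 1 134.3, Seismometer 2 142.1, Seismometer 3 190.8 → max 190.8 km
Point 5: residuals Seismometer 1 135.5, Seismometer 2 45.8, Seismometer 3 172.5 → max 172.5 km
Only Point 2 has all residuals ≈ 0.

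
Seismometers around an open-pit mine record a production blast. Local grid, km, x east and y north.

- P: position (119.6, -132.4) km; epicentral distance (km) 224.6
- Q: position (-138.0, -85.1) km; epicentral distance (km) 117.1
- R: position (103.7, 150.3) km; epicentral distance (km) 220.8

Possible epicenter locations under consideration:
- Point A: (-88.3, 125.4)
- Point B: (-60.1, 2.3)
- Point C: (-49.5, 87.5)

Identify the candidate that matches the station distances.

Point B

For each candidate, compare |candidate − station| to the reported distance:
Point A: residuals P 106.6, Q 99.2, R 27.2 → max 106.6 km
Point B: residuals P 0.0, Q 0.0, R 0.0 → max 0.0 km
Point C: residuals P 52.8, Q 76.9, R 55.2 → max 76.9 km
Only Point B has all residuals ≈ 0.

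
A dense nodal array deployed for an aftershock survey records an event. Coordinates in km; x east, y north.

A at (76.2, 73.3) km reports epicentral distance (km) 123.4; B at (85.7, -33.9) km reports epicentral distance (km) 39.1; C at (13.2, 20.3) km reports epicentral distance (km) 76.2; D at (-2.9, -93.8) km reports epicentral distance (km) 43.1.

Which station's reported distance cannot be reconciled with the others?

Solve using three stations at a time. Using A, B, C (subtract circle equations pairwise → linear system) gives (x, y) ≈ (48.9, -47.0).
Distances from that point to each station vs reported:
  A: calculated 123.4 vs reported 123.4 → residual 0.0 km
  B: calculated 39.1 vs reported 39.1 → residual 0.0 km
  C: calculated 76.2 vs reported 76.2 → residual 0.0 km
  D: calculated 69.8 vs reported 43.1 → residual 26.7 km
A, B, C are mutually consistent (residuals ≈ 0); D is off by 26.7 km.

D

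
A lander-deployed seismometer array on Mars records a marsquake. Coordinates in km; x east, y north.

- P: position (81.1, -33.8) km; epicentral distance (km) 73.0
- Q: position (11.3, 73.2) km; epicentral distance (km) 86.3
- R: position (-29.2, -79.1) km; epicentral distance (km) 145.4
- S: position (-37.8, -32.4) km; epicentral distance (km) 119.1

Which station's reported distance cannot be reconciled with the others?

Solve using three stations at a time. Using P, R, S (subtract circle equations pairwise → linear system) gives (x, y) ≈ (59.7, 35.9).
Distances from that point to each station vs reported:
  P: calculated 72.9 vs reported 73.0 → residual 0.1 km
  Q: calculated 61.1 vs reported 86.3 → residual 25.2 km
  R: calculated 145.4 vs reported 145.4 → residual 0.0 km
  S: calculated 119.0 vs reported 119.1 → residual 0.1 km
P, R, S are mutually consistent (residuals ≈ 0); Q is off by 25.2 km.

Q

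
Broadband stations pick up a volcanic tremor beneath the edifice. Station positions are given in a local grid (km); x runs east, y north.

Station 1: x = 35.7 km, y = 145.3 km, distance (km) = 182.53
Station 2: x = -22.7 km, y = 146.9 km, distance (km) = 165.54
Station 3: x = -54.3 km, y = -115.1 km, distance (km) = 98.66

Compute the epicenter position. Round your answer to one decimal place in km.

Circle about each station: (x − 35.7)² + (y − 145.3)² = 182.53²; (x + 22.7)² + (y − 146.9)² = 165.54²; (x + 54.3)² + (y + 115.1)² = 98.66².
Subtracting pairs of circle equations eliminates x²+y² and gives linear equations (the radical axes):
-116.8 x + 3.2 y = 5622.03
-180.0 x − 520.8 y = 17393.33
Solving the 2×2 system: x ≈ -48.6, y ≈ -16.6 km.

x ≈ -48.6 km, y ≈ -16.6 km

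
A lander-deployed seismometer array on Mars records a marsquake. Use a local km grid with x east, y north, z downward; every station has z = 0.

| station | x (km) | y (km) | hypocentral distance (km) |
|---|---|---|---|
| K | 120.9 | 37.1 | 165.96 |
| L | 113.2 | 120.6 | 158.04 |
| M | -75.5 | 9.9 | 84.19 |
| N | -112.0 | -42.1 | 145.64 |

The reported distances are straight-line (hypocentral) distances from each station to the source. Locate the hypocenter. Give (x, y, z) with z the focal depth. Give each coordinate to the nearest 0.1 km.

Each station gives a sphere (x−x_i)² + (y−y_i)² + z² = d_i² (stations at z=0).
Subtracting the K sphere from L and M: z² cancels, leaving linear equations in x and y:
-15.4 x + 167.0 y = 13931.46
-392.8 x − 54.4 y = 10259.81
Solving: x ≈ -37.198, y ≈ 79.992 km (keep extra digits for the depth step; rounded: -37.2, 80.0).
Then from the K sphere: z² = 165.96² − (x − 120.9)² − (y − 37.1)² with x = -37.198, y = 79.992, so z ≈ 26.609 ≈ 26.6 km.
Check against N (with the unrounded solution): distance 145.64 ≈ 145.64 km. ✓

x ≈ -37.2 km, y ≈ 80.0 km, depth ≈ 26.6 km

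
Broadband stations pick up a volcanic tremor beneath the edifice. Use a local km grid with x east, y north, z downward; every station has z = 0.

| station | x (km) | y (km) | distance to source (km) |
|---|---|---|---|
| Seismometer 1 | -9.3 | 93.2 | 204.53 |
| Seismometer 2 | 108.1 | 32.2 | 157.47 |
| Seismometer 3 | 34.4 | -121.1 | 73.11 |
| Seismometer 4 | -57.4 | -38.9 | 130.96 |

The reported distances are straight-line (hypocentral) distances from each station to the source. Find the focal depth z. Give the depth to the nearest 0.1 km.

Each station gives a sphere (x−x_i)² + (y−y_i)² + z² = d_i² (stations at z=0).
Subtracting the Seismometer 1 sphere from Seismometer 2 and Seismometer 3: z² cancels, leaving linear equations in x and y:
234.8 x − 122.0 y = 20985.44
87.4 x − 428.6 y = 43563.29
Solving: x ≈ 40.897, y ≈ -93.301 km (keep extra digits for the depth step; rounded: 40.9, -93.3).
Then from the Seismometer 1 sphere: z² = 204.53² − (x + 9.3)² − (y − 93.2)² with x = 40.897, y = -93.301, so z ≈ 67.306 ≈ 67.3 km.

depth ≈ 67.3 km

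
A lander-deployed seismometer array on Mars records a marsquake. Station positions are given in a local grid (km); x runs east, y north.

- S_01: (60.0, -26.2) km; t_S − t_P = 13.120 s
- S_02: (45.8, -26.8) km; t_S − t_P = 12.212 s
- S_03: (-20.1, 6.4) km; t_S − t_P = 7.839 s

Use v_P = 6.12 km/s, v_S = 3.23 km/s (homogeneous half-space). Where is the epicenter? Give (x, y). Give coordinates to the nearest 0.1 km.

Distance from S−P lag: d = Δt · v_P v_S / (v_P − v_S) = Δt · (6.12·3.23)/(6.12−3.23) ≈ 6.8400·Δt.
So d_S_01 = 89.74, d_S_02 = 83.53, d_S_03 = 53.62 km.
Circle about each station: (x − 60.0)² + (y + 26.2)² = 89.74²; (x − 45.8)² + (y + 26.8)² = 83.53²; (x + 20.1)² + (y − 6.4)² = 53.62².
Subtracting the S_01 equation from the S_02 and S_03 equations removes the quadratic terms:
-28.4 x − 1.2 y = -394.55
-160.2 x + 65.2 y = 1336.69
Solving the 2×2 system: x ≈ 11.8, y ≈ 49.5 km.

x ≈ 11.8 km, y ≈ 49.5 km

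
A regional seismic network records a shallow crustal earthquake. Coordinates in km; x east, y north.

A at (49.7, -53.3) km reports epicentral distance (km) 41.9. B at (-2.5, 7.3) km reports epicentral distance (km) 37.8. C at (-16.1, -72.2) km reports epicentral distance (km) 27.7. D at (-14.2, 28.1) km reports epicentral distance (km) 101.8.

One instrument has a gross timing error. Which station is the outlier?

B

Solve using three stations at a time. Using A, C, D (subtract circle equations pairwise → linear system) gives (x, y) ≈ (11.5, -70.4).
Distances from that point to each station vs reported:
  A: calculated 41.9 vs reported 41.9 → residual 0.0 km
  B: calculated 78.9 vs reported 37.8 → residual 41.1 km
  C: calculated 27.6 vs reported 27.7 → residual 0.1 km
  D: calculated 101.8 vs reported 101.8 → residual 0.0 km
A, C, D are mutually consistent (residuals ≈ 0); B is off by 41.1 km.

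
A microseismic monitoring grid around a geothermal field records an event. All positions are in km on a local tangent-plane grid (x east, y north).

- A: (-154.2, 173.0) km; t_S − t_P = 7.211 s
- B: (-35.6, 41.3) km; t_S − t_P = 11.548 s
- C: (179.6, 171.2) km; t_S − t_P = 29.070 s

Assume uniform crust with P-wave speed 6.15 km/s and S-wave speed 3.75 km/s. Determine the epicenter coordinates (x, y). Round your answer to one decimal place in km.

-97.2 km east, 133.6 km north

Distance from S−P lag: d = Δt · v_P v_S / (v_P − v_S) = Δt · (6.15·3.75)/(6.15−3.75) ≈ 9.6094·Δt.
So d_A = 69.29, d_B = 110.97, d_C = 279.34 km.
Circle about each station: (x + 154.2)² + (y − 173.0)² = 69.29²; (x + 35.6)² + (y − 41.3)² = 110.97²; (x − 179.6)² + (y − 171.2)² = 279.34².
Subtracting the A equation from the B and C equations removes the quadratic terms:
237.2 x − 263.4 y = -58246.83
667.6 x − 3.6 y = -65370.77
Solving the 2×2 system: x ≈ -97.2, y ≈ 133.6 km.
Check against A (with the unrounded x, y): √((x + 154.2)²+(y − 173.0)²) = 69.29 ≈ 69.29 km. ✓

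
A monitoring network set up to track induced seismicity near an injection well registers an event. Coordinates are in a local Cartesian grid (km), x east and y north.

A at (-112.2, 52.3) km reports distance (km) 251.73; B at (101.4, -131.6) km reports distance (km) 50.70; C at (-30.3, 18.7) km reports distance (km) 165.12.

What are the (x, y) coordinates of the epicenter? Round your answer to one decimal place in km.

(101.4, -80.9)

Circle about each station: (x + 112.2)² + (y − 52.3)² = 251.73²; (x − 101.4)² + (y + 131.6)² = 50.70²; (x + 30.3)² + (y − 18.7)² = 165.12².
Subtracting pairs of circle equations eliminates x²+y² and gives linear equations (the radical axes):
427.2 x − 367.8 y = 73073.89
163.8 x − 67.2 y = 22047.03
Solving the 2×2 system: x ≈ 101.4, y ≈ -80.9 km.
Check against A (with the unrounded x, y): √((x + 112.2)²+(y − 52.3)²) = 251.73 ≈ 251.73 km. ✓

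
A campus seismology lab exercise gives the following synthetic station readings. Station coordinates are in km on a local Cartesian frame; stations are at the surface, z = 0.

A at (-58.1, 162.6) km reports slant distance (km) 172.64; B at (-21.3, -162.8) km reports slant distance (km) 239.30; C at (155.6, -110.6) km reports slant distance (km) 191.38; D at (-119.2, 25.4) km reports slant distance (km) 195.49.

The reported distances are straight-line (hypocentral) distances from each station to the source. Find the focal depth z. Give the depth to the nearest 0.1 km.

43.8 km

Each station gives a sphere (x−x_i)² + (y−y_i)² + z² = d_i² (stations at z=0).
Subtracting the A sphere from B and C: z² cancels, leaving linear equations in x and y:
73.6 x − 650.8 y = -30316.76
427.4 x − 546.4 y = -192.38
Solving: x ≈ 69.093, y ≈ 54.398 km (keep extra digits for the depth step; rounded: 69.1, 54.4).
Then from the A sphere: z² = 172.64² − (x + 58.1)² − (y − 162.6)² with x = 69.093, y = 54.398, so z ≈ 43.805 ≈ 43.8 km.
Check against D (with the unrounded solution): distance 195.48 ≈ 195.49 km. ✓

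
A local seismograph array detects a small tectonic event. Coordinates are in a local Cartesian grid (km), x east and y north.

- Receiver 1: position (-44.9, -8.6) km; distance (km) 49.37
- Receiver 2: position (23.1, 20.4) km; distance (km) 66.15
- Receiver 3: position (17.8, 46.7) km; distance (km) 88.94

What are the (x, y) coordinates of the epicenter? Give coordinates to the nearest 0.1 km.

Circle about each station: (x + 44.9)² + (y + 8.6)² = 49.37²; (x − 23.1)² + (y − 20.4)² = 66.15²; (x − 17.8)² + (y − 46.7)² = 88.94².
Subtracting the Receiver 1 equation from the Receiver 2 and Receiver 3 equations removes the quadratic terms:
136.0 x + 58.0 y = -3078.63
125.4 x + 110.6 y = -5065.17
Solving the 2×2 system: x ≈ -6.0, y ≈ -39.0 km.

x ≈ -6.0 km, y ≈ -39.0 km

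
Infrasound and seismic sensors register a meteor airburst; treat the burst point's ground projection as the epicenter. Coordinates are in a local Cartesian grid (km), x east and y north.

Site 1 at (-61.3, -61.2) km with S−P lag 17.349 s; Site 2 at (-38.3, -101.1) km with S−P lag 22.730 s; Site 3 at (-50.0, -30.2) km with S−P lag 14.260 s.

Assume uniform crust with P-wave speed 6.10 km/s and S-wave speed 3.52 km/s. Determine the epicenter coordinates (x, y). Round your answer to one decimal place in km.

x ≈ -97.4 km, y ≈ 78.6 km

Distance from S−P lag: d = Δt · v_P v_S / (v_P − v_S) = Δt · (6.10·3.52)/(6.10−3.52) ≈ 8.3225·Δt.
So d_Site 1 = 144.39, d_Site 2 = 189.17, d_Site 3 = 118.68 km.
Circle about each station: (x + 61.3)² + (y + 61.2)² = 144.39²; (x + 38.3)² + (y + 101.1)² = 189.17²; (x + 50.0)² + (y + 30.2)² = 118.68².
Subtracting the Site 1 equation from the Site 2 and Site 3 equations removes the quadratic terms:
46.0 x − 79.8 y = -10751.85
22.6 x + 62.0 y = 2672.44
Solving the 2×2 system: x ≈ -97.4, y ≈ 78.6 km.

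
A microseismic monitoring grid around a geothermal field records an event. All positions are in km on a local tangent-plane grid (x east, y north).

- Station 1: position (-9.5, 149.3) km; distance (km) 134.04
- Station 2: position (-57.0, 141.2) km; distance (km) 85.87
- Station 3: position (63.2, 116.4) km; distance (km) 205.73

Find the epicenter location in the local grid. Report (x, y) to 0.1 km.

Circle about each station: (x + 9.5)² + (y − 149.3)² = 134.04²; (x + 57.0)² + (y − 141.2)² = 85.87²; (x − 63.2)² + (y − 116.4)² = 205.73².
Subtracting the Station 1 equation from the Station 2 and Station 3 equations removes the quadratic terms:
-95.0 x − 16.2 y = 11398.76
145.4 x − 65.8 y = -29195.65
Solving the 2×2 system: x ≈ -142.1, y ≈ 129.7 km.

(-142.1, 129.7)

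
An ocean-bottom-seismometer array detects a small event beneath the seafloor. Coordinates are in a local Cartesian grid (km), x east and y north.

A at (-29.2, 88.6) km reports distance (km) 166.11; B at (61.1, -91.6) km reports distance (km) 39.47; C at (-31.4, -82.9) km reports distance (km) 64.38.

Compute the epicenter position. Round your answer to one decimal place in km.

Circle about each station: (x + 29.2)² + (y − 88.6)² = 166.11²; (x − 61.1)² + (y + 91.6)² = 39.47²; (x + 31.4)² + (y + 82.9)² = 64.38².
Subtracting pairs of circle equations eliminates x²+y² and gives linear equations (the radical axes):
180.6 x − 360.4 y = 29455.82
-4.4 x − 343.0 y = 22603.52
Solving the 2×2 system: x ≈ 30.8, y ≈ -66.3 km.

x ≈ 30.8 km, y ≈ -66.3 km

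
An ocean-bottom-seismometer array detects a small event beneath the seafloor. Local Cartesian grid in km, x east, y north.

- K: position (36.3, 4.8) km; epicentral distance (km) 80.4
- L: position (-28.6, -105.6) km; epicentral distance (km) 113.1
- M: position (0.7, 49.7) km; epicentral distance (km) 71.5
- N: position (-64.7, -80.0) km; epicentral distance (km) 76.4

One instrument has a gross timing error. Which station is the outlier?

Solve using three stations at a time. Using K, M, N (subtract circle equations pairwise → linear system) gives (x, y) ≈ (-43.3, -6.7).
Distances from that point to each station vs reported:
  K: calculated 80.4 vs reported 80.4 → residual 0.0 km
  L: calculated 100.0 vs reported 113.1 → residual 13.1 km
  M: calculated 71.5 vs reported 71.5 → residual 0.0 km
  N: calculated 76.4 vs reported 76.4 → residual 0.0 km
K, M, N are mutually consistent (residuals ≈ 0); L is off by 13.1 km.

L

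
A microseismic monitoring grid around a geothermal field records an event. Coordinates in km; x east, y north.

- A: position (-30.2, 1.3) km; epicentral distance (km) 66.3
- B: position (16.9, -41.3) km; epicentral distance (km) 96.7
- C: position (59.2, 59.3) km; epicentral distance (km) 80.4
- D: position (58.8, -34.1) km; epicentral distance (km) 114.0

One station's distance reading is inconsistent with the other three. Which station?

Solve using three stations at a time. Using B, C, D (subtract circle equations pairwise → linear system) gives (x, y) ≈ (-20.4, 47.9).
Distances from that point to each station vs reported:
  A: calculated 47.6 vs reported 66.3 → residual 18.7 km
  B: calculated 96.7 vs reported 96.7 → residual 0.0 km
  C: calculated 80.4 vs reported 80.4 → residual 0.0 km
  D: calculated 114.0 vs reported 114.0 → residual 0.0 km
B, C, D are mutually consistent (residuals ≈ 0); A is off by 18.7 km.

A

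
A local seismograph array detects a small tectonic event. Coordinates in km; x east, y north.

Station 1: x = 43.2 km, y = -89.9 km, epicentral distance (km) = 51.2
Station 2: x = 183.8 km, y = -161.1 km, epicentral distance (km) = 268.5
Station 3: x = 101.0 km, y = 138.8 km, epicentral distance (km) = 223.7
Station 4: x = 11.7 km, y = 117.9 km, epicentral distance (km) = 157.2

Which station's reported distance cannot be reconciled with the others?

Station 1

Solve using three stations at a time. Using Station 2, Station 3, Station 4 (subtract circle equations pairwise → linear system) gives (x, y) ≈ (-49.1, -27.2).
Distances from that point to each station vs reported:
  Station 1: calculated 111.5 vs reported 51.2 → residual 60.3 km
  Station 2: calculated 268.6 vs reported 268.5 → residual 0.1 km
  Station 3: calculated 223.8 vs reported 223.7 → residual 0.1 km
  Station 4: calculated 157.4 vs reported 157.2 → residual 0.2 km
Station 2, Station 3, Station 4 are mutually consistent (residuals ≈ 0); Station 1 is off by 60.3 km.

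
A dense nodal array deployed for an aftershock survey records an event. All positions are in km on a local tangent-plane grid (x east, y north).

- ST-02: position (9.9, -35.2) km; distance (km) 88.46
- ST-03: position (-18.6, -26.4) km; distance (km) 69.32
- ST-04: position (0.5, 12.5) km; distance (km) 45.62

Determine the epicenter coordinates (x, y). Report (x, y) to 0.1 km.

-35.2 km east, 40.9 km north

Circle about each station: (x − 9.9)² + (y + 35.2)² = 88.46²; (x + 18.6)² + (y + 26.4)² = 69.32²; (x − 0.5)² + (y − 12.5)² = 45.62².
Subtracting pairs of circle equations eliminates x²+y² and gives linear equations (the radical axes):
-57.0 x + 17.6 y = 2725.78
-18.8 x + 95.4 y = 4563.44
Solving the 2×2 system: x ≈ -35.2, y ≈ 40.9 km.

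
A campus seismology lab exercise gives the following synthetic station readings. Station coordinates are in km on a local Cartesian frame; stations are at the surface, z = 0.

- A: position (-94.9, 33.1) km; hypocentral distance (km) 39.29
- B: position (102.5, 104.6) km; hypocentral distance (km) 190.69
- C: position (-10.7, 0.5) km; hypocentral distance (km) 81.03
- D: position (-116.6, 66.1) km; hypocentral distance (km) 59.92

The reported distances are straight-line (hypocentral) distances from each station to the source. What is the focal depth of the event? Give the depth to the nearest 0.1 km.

Each station gives a sphere (x−x_i)² + (y−y_i)² + z² = d_i² (stations at z=0).
Subtracting the A sphere from B and C: z² cancels, leaving linear equations in x and y:
394.8 x + 143.0 y = -23473.18
168.4 x − 65.2 y = -15009.04
Solving: x ≈ -73.797, y ≈ 39.595 km (keep extra digits for the depth step; rounded: -73.8, 39.6).
Then from the A sphere: z² = 39.29² − (x + 94.9)² − (y − 33.1)² with x = -73.797, y = 39.595, so z ≈ 32.499 ≈ 32.5 km.
Check against D (with the unrounded solution): distance 59.92 ≈ 59.92 km. ✓

depth ≈ 32.5 km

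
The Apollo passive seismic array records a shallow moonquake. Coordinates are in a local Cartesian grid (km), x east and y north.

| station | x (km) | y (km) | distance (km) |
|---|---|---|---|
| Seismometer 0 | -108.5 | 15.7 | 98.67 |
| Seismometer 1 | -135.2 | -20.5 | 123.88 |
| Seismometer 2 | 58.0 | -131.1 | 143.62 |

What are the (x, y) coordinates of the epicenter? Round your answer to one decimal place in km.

Circle about each station: (x + 108.5)² + (y − 15.7)² = 98.67²; (x + 135.2)² + (y + 20.5)² = 123.88²; (x − 58.0)² + (y + 131.1)² = 143.62².
Subtracting the Seismometer 0 equation from the Seismometer 1 and Seismometer 2 equations removes the quadratic terms:
-53.4 x − 72.4 y = 1070.06
333.0 x − 293.6 y = -2358.47
Solving the 2×2 system: x ≈ -12.2, y ≈ -5.8 km.

(-12.2, -5.8)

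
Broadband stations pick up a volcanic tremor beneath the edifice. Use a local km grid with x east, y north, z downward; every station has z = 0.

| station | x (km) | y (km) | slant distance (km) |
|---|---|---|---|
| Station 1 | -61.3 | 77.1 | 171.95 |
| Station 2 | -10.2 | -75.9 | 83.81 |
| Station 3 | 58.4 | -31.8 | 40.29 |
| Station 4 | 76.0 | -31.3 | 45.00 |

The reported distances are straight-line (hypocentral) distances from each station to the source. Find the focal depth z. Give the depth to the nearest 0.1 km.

Each station gives a sphere (x−x_i)² + (y−y_i)² + z² = d_i² (stations at z=0).
Subtracting the Station 1 sphere from Station 2 and Station 3: z² cancels, leaving linear equations in x and y:
102.2 x − 306.0 y = 18705.44
239.4 x − 217.8 y = 22663.22
Solving: x ≈ 56.099, y ≈ -42.393 km (keep extra digits for the depth step; rounded: 56.1, -42.4).
Then from the Station 1 sphere: z² = 171.95² − (x + 61.3)² − (y − 77.1)² with x = 56.099, y = -42.393, so z ≈ 38.803 ≈ 38.8 km.

38.8 km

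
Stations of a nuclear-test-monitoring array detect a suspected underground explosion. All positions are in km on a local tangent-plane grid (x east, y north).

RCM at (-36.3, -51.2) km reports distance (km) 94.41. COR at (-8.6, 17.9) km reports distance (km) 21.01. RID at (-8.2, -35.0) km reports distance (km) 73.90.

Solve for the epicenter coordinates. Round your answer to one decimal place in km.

(-8.1, 38.9)

Circle about each station: (x + 36.3)² + (y + 51.2)² = 94.41²; (x + 8.6)² + (y − 17.9)² = 21.01²; (x + 8.2)² + (y + 35.0)² = 73.90².
Subtracting the RCM equation from the COR and RID equations removes the quadratic terms:
55.4 x + 138.2 y = 4927.07
56.2 x + 32.4 y = 805.15
Solving the 2×2 system: x ≈ -8.1, y ≈ 38.9 km.
Check against RCM (with the unrounded x, y): √((x + 36.3)²+(y + 51.2)²) = 94.41 ≈ 94.41 km. ✓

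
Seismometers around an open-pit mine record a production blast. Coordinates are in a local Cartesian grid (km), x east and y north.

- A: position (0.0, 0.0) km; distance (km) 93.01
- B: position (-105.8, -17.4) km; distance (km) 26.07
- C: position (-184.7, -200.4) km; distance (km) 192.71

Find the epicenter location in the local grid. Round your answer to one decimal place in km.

Circle about each station: x² + y² = 93.01²; (x + 105.8)² + (y + 17.4)² = 26.07²; (x + 184.7)² + (y + 200.4)² = 192.71².
Subtracting pairs of circle equations eliminates x²+y² and gives linear equations (the radical axes):
-211.6 x − 34.8 y = 19467.62
-369.4 x − 400.8 y = 45787.97
Solving the 2×2 system: x ≈ -86.3, y ≈ -34.7 km.
Check against A (with the unrounded x, y): √(x²+y²) = 93.01 ≈ 93.01 km. ✓

(-86.3, -34.7)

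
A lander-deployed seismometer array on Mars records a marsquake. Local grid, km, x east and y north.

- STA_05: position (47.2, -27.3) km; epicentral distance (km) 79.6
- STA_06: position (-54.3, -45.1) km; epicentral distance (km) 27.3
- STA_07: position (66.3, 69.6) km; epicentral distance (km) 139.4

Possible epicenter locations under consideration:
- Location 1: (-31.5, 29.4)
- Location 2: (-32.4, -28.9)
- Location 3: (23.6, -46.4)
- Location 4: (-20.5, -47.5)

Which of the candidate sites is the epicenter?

For each candidate, compare |candidate − station| to the reported distance:
Location 1: residuals STA_05 17.4, STA_06 50.6, STA_07 33.7 → max 50.6 km
Location 2: residuals STA_05 0.0, STA_06 0.1, STA_07 0.0 → max 0.1 km
Location 3: residuals STA_05 49.2, STA_06 50.6, STA_07 15.8 → max 50.6 km
Location 4: residuals STA_05 9.0, STA_06 6.6, STA_07 6.4 → max 9.0 km
Only Location 2 has all residuals ≈ 0.

Location 2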